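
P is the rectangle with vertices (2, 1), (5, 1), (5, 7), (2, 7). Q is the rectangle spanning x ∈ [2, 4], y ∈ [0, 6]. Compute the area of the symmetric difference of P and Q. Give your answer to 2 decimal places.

|P∩Q|: x∈[2,4], y∈[1,6] → 2·5 = 10.
|P △ Q| = |P| + |Q| − 2·|P∩Q| = 18 + 12 − 20 = 10.00.

10.00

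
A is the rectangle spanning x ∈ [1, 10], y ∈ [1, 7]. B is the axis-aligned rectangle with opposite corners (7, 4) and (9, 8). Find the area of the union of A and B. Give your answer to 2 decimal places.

By inclusion–exclusion:
Individual areas: |A| = 54, |B| = 8.
|A∩B|: x∈[7,9], y∈[4,7] → 2·3 = 6.
|A ∪ B| = 62 − 6 = 56.00.

56.00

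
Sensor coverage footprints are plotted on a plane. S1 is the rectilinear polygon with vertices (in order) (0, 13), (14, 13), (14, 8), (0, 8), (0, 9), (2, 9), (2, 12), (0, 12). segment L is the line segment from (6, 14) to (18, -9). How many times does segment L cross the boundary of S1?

2

The segment meets the boundary at (9.13,8), (6.522,13).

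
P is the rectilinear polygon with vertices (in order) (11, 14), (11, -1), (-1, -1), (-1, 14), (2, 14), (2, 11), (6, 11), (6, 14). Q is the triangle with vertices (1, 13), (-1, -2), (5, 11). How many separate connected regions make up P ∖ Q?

P ∖ Q splits into 2 disjoint pieces (area 120.2308, area 18.1833).

2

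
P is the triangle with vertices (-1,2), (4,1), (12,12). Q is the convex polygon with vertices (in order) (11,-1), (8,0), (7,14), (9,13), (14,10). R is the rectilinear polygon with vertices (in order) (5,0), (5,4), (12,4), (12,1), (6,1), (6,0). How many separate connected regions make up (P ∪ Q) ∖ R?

2

(P ∪ Q) ∖ R splits into 2 disjoint pieces (area 72.7057, area 5.0812).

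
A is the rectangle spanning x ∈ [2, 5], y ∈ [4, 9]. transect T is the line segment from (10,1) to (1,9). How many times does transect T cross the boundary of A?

The segment meets the boundary at (2,8.111), (5,5.444).

2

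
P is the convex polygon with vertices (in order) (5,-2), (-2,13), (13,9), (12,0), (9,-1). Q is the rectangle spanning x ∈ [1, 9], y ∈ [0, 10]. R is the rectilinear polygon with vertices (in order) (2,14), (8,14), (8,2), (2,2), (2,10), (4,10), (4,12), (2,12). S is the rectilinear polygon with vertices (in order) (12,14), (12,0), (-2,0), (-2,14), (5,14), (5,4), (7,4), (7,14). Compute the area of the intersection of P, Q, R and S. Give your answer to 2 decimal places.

34.62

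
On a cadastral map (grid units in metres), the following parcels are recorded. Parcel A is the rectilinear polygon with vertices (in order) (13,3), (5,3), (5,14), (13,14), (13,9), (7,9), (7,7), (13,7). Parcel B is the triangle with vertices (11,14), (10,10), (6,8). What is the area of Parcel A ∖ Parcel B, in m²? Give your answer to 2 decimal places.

|Parcel A| = 76, |Parcel A∩Parcel B| = 6.75.
|Parcel A ∖ Parcel B| = |Parcel A| − |Parcel A∩Parcel B| = 76 − 6.75 = 69.25.

69.25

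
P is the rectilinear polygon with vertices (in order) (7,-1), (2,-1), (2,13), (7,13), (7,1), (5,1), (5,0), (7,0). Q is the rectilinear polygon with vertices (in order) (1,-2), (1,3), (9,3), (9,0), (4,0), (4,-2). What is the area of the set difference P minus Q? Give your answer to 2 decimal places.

|P| = 68, |P∩Q| = 15.
|P ∖ Q| = |P| − |P∩Q| = 68 − 15 = 53.00.

53.00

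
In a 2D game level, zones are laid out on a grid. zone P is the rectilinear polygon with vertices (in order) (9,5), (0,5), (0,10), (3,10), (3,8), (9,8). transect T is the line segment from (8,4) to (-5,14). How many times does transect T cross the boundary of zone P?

2

The segment meets the boundary at (0.2,10), (6.7,5).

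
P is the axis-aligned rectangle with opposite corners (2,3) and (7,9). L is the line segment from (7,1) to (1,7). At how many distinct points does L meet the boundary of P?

2

The segment meets the boundary at (2,6), (5,3).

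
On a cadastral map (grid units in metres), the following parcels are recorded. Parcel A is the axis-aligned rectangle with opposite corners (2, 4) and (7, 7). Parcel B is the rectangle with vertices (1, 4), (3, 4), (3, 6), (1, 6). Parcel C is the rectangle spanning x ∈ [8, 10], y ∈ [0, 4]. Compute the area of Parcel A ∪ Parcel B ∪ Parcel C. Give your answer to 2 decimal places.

By inclusion–exclusion:
Individual areas: |Parcel A| = 15, |Parcel B| = 4, |Parcel C| = 8.
|Parcel A∩Parcel B|: x∈[2,3], y∈[4,6] → 1·2 = 2.
|Parcel A∩Parcel C| = 0 (no overlap).
|Parcel B∩Parcel C| = 0 (no overlap).
|Parcel A∩Parcel B∩Parcel C| = 0.
|Parcel A ∪ Parcel B ∪ Parcel C| = 27 − 2 + 0 = 25.00.

25.00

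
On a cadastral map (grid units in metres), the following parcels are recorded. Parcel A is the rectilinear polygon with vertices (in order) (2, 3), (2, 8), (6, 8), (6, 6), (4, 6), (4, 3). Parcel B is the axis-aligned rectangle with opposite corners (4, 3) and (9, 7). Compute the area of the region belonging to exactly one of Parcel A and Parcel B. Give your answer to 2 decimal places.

30.00

|Parcel A| = 14, |Parcel B| = 20, |Parcel A∩Parcel B| = 2.
|Parcel A △ Parcel B| = |Parcel A| + |Parcel B| − 2·|Parcel A∩Parcel B| = 14 + 20 − 4 = 30.00.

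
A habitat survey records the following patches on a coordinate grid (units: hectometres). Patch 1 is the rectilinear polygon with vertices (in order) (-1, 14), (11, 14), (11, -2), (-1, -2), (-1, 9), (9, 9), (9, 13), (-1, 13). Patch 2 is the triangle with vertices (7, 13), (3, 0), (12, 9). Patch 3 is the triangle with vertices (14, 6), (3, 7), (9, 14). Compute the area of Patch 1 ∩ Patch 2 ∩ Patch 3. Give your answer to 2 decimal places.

The intersection is the polygon with vertices (9.417,6.417), (5.095,6.809), (5.769,9), (9,9), (9,11.4), (11,9.8), (11,8).
By the shoelace formula its area is 15.61.

15.61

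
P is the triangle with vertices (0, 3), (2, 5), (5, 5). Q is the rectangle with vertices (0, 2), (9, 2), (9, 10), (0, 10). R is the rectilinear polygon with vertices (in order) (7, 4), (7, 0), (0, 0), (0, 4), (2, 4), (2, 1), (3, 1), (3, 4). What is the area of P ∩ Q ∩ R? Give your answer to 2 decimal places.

The intersection is the polygon with vertices (0,3), (1,4), (2,4), (2,3.8).
By the shoelace formula its area is 0.70.

0.70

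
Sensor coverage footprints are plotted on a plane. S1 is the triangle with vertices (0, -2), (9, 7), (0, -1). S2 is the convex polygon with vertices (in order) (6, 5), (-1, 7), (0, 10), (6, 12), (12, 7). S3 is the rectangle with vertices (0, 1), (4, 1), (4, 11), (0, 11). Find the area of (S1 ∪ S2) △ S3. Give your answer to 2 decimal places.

|S1 ∪ S2| = 57.85.
|(S1 ∪ S2) ∩ S3| = 18.7897.
|(S1 ∪ S2) △ S3| = 57.85 + 40 − 37.5794 = 60.27.

60.27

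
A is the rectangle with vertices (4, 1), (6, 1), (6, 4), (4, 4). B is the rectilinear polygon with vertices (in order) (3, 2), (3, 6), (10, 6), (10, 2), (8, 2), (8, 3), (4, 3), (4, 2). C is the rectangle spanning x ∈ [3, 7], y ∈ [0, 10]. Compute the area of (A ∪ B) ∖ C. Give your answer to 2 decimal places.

|A ∪ B| = 28.
|(A ∪ B) ∩ C| = 17.
|(A ∪ B) ∖ C| = 28 − 17 = 11.00.

11.00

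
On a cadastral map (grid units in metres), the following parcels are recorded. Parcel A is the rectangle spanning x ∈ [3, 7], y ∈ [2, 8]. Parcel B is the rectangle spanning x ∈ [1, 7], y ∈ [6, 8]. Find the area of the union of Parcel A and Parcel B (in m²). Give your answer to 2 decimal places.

28.00

By inclusion–exclusion:
Individual areas: |Parcel A| = 24, |Parcel B| = 12.
|Parcel A∩Parcel B|: x∈[3,7], y∈[6,8] → 4·2 = 8.
|Parcel A ∪ Parcel B| = 36 − 8 = 28.00.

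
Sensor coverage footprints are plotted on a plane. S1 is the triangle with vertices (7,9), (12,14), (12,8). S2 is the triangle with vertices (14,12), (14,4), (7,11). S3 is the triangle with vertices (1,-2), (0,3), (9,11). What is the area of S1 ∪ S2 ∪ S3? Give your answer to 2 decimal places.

By inclusion–exclusion:
Individual areas: |S1| = 15, |S2| = 28, |S3| = 26.5.
|S1∩S2| = 10.4524.
|S1∩S3| = 0.8219.
|S2∩S3| = 0.2969.
|S1∩S2∩S3| = 0.2381.
|S1 ∪ S2 ∪ S3| = 69.5 − 11.5712 + 0.2381 = 58.17.

58.17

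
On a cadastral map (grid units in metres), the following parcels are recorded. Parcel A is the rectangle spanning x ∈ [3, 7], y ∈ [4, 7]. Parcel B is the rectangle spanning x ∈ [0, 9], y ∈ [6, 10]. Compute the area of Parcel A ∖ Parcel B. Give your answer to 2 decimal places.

8.00

|Parcel A∩Parcel B|: x∈[3,7], y∈[6,7] → 4·1 = 4.
|Parcel A| = 12.
|Parcel A ∖ Parcel B| = |Parcel A| − |Parcel A∩Parcel B| = 12 − 4 = 8.00.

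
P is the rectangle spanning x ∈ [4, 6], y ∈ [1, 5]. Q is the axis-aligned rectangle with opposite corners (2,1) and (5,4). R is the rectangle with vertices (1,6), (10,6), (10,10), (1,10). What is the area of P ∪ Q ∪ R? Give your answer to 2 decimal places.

50.00

By inclusion–exclusion:
Individual areas: |P| = 8, |Q| = 9, |R| = 36.
|P∩Q|: x∈[4,5], y∈[1,4] → 1·3 = 3.
|P∩R| = 0 (no overlap).
|Q∩R| = 0 (no overlap).
|P∩Q∩R| = 0.
|P ∪ Q ∪ R| = 53 − 3 + 0 = 50.00.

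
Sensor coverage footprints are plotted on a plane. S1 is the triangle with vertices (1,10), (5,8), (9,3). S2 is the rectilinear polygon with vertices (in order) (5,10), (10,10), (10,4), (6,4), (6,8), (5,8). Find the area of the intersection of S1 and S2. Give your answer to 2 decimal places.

1.52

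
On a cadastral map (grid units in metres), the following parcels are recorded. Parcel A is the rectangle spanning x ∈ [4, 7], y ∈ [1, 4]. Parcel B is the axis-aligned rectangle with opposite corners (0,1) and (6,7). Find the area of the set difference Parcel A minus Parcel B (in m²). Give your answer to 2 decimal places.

|Parcel A∩Parcel B|: x∈[4,6], y∈[1,4] → 2·3 = 6.
|Parcel A| = 9.
|Parcel A ∖ Parcel B| = |Parcel A| − |Parcel A∩Parcel B| = 9 − 6 = 3.00.

3.00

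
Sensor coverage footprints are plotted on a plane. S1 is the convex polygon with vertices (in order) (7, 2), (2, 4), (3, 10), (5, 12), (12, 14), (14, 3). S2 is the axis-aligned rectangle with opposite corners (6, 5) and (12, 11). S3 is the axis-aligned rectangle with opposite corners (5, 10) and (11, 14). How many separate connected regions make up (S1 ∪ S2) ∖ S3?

(S1 ∪ S2) ∖ S3 is a single connected region.

1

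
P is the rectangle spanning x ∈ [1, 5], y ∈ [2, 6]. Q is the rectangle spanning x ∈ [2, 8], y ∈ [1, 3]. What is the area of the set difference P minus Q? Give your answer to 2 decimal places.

13.00

|P∩Q|: x∈[2,5], y∈[2,3] → 3·1 = 3.
|P| = 16.
|P ∖ Q| = |P| − |P∩Q| = 16 − 3 = 13.00.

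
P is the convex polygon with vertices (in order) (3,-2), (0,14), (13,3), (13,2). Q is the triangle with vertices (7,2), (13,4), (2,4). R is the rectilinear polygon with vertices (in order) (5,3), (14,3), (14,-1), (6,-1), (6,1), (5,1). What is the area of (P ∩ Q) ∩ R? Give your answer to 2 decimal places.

The region (P ∩ Q) ∩ R is the polygon with vertices (7,2), (5,2.8), (5,3), (10,3).
By the shoelace formula its area is 2.70.

2.70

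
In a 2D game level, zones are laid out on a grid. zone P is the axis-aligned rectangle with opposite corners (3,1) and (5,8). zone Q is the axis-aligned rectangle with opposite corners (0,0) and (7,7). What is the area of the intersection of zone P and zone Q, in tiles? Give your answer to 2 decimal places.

|zone P∩zone Q|: x∈[3,5], y∈[1,7] → 2·6 = 12.

12.00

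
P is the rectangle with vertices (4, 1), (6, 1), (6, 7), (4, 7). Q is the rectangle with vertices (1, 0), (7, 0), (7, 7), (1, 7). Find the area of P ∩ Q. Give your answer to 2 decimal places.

|P∩Q|: x∈[4,6], y∈[1,7] → 2·6 = 12.

12.00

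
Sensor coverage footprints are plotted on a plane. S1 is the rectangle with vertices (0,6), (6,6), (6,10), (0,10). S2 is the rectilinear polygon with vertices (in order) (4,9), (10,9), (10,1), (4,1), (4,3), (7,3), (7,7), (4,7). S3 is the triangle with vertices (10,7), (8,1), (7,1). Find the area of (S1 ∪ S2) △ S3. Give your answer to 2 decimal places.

53.00

|S1 ∪ S2| = 56.
|(S1 ∪ S2) ∩ S3| = 3.
|(S1 ∪ S2) △ S3| = 56 + 3 − 6 = 53.00.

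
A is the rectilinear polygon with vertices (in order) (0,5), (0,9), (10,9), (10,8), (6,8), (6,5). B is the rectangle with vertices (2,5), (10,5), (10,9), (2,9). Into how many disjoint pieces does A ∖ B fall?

1

A ∖ B is a single connected region.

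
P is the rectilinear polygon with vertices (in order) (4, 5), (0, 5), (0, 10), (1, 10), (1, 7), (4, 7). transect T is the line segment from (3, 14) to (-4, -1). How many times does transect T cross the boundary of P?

2

The segment meets the boundary at (0,7.571), (1,9.714).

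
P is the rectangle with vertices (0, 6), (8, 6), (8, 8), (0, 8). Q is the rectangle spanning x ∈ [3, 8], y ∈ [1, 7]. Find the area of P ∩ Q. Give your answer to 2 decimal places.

5.00

|P∩Q|: x∈[3,8], y∈[6,7] → 5·1 = 5.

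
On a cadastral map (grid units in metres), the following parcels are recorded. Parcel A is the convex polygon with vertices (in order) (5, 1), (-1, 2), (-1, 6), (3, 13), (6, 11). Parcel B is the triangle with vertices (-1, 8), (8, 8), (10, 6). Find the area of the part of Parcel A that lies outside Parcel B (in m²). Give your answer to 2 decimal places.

|Parcel A| = 59, |Parcel A∩Parcel B| = 3.9005.
|Parcel A ∖ Parcel B| = |Parcel A| − |Parcel A∩Parcel B| = 59 − 3.9005 = 55.10.

55.10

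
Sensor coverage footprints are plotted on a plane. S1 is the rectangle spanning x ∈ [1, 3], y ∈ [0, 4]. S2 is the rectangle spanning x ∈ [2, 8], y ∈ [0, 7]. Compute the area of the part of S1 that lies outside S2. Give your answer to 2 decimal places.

|S1∩S2|: x∈[2,3], y∈[0,4] → 1·4 = 4.
|S1| = 8.
|S1 ∖ S2| = |S1| − |S1∩S2| = 8 − 4 = 4.00.

4.00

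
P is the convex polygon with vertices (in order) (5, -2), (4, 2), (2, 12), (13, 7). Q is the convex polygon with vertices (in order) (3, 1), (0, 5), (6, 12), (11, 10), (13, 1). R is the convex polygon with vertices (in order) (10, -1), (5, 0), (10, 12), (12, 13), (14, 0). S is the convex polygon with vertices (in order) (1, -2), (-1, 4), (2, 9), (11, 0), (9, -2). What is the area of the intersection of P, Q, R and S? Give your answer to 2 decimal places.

5.97

The intersection is the polygon with vertices (7.667,1), (5.417,1), (6.765,4.235), (8.765,2.235).
By the shoelace formula its area is 5.97.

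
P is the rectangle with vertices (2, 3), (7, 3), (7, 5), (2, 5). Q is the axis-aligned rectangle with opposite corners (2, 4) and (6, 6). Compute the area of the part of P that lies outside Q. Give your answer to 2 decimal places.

6.00

|P∩Q|: x∈[2,6], y∈[4,5] → 4·1 = 4.
|P| = 10.
|P ∖ Q| = |P| − |P∩Q| = 10 − 4 = 6.00.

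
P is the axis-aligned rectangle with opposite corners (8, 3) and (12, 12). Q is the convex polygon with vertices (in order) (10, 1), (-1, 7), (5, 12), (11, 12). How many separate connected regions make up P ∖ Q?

P ∖ Q is a single connected region.

1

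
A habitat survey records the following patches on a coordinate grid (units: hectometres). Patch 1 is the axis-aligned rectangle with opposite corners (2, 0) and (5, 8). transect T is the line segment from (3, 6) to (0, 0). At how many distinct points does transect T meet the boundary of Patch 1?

The segment meets the boundary at (2,4).

1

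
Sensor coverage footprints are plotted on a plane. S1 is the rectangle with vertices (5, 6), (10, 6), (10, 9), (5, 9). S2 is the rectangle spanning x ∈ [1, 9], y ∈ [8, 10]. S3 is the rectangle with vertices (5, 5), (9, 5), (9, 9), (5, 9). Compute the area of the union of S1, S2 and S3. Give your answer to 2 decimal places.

By inclusion–exclusion:
Individual areas: |S1| = 15, |S2| = 16, |S3| = 16.
|S1∩S2|: x∈[5,9], y∈[8,9] → 4·1 = 4.
|S1∩S3|: x∈[5,9], y∈[6,9] → 4·3 = 12.
|S2∩S3|: x∈[5,9], y∈[8,9] → 4·1 = 4.
|S1∩S2∩S3| = 4.
|S1 ∪ S2 ∪ S3| = 47 − 20 + 4 = 31.00.

31.00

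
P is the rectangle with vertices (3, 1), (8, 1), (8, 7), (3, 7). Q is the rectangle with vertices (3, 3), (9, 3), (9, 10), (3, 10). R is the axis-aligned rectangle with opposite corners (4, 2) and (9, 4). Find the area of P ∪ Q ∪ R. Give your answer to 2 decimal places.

53.00

By inclusion–exclusion:
Individual areas: |P| = 30, |Q| = 42, |R| = 10.
|P∩Q|: x∈[3,8], y∈[3,7] → 5·4 = 20.
|P∩R|: x∈[4,8], y∈[2,4] → 4·2 = 8.
|Q∩R|: x∈[4,9], y∈[3,4] → 5·1 = 5.
|P∩Q∩R| = 4.
|P ∪ Q ∪ R| = 82 − 33 + 4 = 53.00.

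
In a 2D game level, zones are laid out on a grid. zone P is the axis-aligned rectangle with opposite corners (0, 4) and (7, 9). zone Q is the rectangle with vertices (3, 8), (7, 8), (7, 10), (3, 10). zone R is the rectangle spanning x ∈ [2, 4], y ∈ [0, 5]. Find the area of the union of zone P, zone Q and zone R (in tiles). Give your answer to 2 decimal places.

By inclusion–exclusion:
Individual areas: |zone P| = 35, |zone Q| = 8, |zone R| = 10.
|zone P∩zone Q|: x∈[3,7], y∈[8,9] → 4·1 = 4.
|zone P∩zone R|: x∈[2,4], y∈[4,5] → 2·1 = 2.
|zone Q∩zone R| = 0 (no overlap).
|zone P∩zone Q∩zone R| = 0.
|zone P ∪ zone Q ∪ zone R| = 53 − 6 + 0 = 47.00.

47.00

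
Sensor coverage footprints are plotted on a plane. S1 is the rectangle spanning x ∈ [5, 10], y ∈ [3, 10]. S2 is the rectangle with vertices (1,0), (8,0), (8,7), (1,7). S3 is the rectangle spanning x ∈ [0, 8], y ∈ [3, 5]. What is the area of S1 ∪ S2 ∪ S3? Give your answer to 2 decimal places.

By inclusion–exclusion:
Individual areas: |S1| = 35, |S2| = 49, |S3| = 16.
|S1∩S2|: x∈[5,8], y∈[3,7] → 3·4 = 12.
|S1∩S3|: x∈[5,8], y∈[3,5] → 3·2 = 6.
|S2∩S3|: x∈[1,8], y∈[3,5] → 7·2 = 14.
|S1∩S2∩S3| = 6.
|S1 ∪ S2 ∪ S3| = 100 − 32 + 6 = 74.00.

74.00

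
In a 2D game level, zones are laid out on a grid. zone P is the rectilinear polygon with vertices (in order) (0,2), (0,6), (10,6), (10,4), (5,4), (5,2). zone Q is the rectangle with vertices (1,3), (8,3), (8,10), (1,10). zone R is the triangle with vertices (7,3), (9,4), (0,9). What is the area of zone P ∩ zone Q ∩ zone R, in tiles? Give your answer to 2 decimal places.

The intersection is the polygon with vertices (8,4), (5.833,4), (3.5,6), (5.4,6), (8,4.556).
By the shoelace formula its area is 4.79.

4.79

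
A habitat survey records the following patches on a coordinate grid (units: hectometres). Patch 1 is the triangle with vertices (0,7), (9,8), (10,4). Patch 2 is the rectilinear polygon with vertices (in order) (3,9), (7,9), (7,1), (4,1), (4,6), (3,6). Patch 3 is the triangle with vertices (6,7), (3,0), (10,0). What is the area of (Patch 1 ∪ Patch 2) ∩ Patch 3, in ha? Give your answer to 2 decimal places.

The region (Patch 1 ∪ Patch 2) ∩ Patch 3 is the polygon with vertices (7,4.9), (7,1), (4,1), (4,2.333), (6,7), (7.241,4.828).
By the shoelace formula its area is 12.50.

12.50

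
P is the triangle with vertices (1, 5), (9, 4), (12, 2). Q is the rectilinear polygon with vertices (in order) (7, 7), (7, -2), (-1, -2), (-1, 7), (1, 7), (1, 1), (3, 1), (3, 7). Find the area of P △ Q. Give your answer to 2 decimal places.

|P| = 6.5, |Q| = 60, |P∩Q| = 2.3636.
|P △ Q| = |P| + |Q| − 2·|P∩Q| = 6.5 + 60 − 4.7273 = 61.77.

61.77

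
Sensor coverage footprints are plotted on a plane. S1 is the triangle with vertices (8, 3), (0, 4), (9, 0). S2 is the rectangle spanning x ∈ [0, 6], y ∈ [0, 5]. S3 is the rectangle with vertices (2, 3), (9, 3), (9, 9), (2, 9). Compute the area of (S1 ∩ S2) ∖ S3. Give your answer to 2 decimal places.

3.76

|S1 ∩ S2| = 5.75.
|(S1 ∩ S2) ∩ S3| = 1.9861.
|(S1 ∩ S2) ∖ S3| = 5.75 − 1.9861 = 3.76.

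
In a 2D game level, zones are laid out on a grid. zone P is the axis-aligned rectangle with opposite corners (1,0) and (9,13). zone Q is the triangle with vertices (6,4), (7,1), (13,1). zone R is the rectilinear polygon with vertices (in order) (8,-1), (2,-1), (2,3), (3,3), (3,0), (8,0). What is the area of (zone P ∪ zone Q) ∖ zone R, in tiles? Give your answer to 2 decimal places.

104.43

|zone P ∪ zone Q| = 107.4286.
|(zone P ∪ zone Q) ∩ zone R| = 3.
|(zone P ∪ zone Q) ∖ zone R| = 107.4286 − 3 = 104.43.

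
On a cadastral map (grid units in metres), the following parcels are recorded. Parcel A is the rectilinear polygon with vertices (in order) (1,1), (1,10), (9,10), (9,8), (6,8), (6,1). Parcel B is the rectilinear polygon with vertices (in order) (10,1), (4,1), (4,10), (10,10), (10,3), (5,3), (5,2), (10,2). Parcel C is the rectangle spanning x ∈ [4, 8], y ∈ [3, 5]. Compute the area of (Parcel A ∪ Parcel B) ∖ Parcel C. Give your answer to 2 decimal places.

69.00

|Parcel A ∪ Parcel B| = 77.
|(Parcel A ∪ Parcel B) ∩ Parcel C| = 8.
|(Parcel A ∪ Parcel B) ∖ Parcel C| = 77 − 8 = 69.00.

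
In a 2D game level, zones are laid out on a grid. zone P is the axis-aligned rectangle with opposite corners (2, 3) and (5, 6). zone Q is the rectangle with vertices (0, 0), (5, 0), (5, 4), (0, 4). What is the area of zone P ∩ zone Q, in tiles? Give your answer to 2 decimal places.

3.00

|zone P∩zone Q|: x∈[2,5], y∈[3,4] → 3·1 = 3.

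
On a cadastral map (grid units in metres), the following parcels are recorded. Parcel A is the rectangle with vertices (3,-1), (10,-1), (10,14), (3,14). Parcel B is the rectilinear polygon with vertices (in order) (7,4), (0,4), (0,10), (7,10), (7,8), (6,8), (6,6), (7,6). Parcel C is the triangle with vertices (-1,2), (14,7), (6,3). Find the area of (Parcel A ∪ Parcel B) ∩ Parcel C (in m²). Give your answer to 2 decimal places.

The region (Parcel A ∪ Parcel B) ∩ Parcel C is the polygon with vertices (10,5), (6,3), (3,2.571), (3,3.333), (10,5.667).
By the shoelace formula its area is 7.14.

7.14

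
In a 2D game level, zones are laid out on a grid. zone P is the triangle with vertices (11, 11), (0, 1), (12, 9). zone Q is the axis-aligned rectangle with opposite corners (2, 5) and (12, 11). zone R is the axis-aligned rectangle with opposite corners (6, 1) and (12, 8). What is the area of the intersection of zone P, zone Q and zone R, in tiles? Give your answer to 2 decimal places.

5.44

The intersection is the polygon with vertices (6,5), (6,6.455), (7.7,8), (10.5,8).
By the shoelace formula its area is 5.44.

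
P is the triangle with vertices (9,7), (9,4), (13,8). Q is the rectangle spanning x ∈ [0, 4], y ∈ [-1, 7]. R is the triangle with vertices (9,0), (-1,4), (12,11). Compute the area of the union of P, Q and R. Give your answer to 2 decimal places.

83.57

By inclusion–exclusion:
Individual areas: |P| = 6, |Q| = 32, |R| = 61.
|P∩Q| = 0.
|P∩R| = 4.1707.
|Q∩R| = 11.2615.
|P∩Q∩R| = 0.
|P ∪ Q ∪ R| = 99 − 15.4323 + 0 = 83.57.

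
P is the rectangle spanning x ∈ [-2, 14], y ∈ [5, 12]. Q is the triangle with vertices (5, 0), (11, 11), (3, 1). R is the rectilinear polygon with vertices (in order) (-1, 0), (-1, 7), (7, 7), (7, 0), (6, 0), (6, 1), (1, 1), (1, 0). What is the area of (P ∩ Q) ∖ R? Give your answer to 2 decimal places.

|P ∩ Q| = 4.5818.
|(P ∩ Q) ∩ R| = 0.4.
|(P ∩ Q) ∖ R| = 4.5818 − 0.4 = 4.18.

4.18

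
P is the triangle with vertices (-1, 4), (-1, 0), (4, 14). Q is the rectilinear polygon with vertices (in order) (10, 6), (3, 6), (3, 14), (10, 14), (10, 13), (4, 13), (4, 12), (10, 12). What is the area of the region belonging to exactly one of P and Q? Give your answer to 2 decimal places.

59.20

|P| = 10, |Q| = 50, |P∩Q| = 0.4.
|P △ Q| = |P| + |Q| − 2·|P∩Q| = 10 + 50 − 0.8 = 59.20.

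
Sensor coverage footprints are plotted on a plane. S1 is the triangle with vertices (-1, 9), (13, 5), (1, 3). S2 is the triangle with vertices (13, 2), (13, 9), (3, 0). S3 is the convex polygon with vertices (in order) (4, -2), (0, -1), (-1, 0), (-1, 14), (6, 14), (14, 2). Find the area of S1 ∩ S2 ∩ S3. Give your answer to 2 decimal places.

The intersection is the polygon with vertices (7.545,4.091), (9.627,5.964), (11.765,5.353), (12.1,4.85).
By the shoelace formula its area is 3.91.

3.91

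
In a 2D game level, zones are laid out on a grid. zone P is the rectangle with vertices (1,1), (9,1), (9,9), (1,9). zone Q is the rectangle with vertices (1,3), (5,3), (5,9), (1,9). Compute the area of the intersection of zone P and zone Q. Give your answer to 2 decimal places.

24.00

|zone P∩zone Q|: x∈[1,5], y∈[3,9] → 4·6 = 24.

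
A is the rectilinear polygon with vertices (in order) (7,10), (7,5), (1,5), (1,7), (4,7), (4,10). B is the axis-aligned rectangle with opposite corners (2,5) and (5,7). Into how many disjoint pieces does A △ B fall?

A △ B splits into 2 disjoint pieces (area 13, area 2).

2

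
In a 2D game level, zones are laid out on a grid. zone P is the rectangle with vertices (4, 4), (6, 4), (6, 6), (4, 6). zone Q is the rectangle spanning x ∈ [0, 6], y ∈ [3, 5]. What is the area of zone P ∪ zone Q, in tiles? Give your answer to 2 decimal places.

By inclusion–exclusion:
Individual areas: |zone P| = 4, |zone Q| = 12.
|zone P∩zone Q|: x∈[4,6], y∈[4,5] → 2·1 = 2.
|zone P ∪ zone Q| = 16 − 2 = 14.00.

14.00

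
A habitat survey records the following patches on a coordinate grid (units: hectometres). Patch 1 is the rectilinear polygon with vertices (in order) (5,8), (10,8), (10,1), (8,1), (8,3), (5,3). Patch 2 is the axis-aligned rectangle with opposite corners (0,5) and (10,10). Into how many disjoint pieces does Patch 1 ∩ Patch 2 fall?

1

Patch 1 ∩ Patch 2 is a single connected region.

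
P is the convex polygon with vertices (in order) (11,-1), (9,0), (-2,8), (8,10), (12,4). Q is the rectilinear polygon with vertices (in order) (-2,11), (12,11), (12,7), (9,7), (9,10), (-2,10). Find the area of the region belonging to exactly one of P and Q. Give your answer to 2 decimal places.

|P| = 73.5, |Q| = 23, |P∩Q| = 0.75.
|P △ Q| = |P| + |Q| − 2·|P∩Q| = 73.5 + 23 − 1.5 = 95.00.

95.00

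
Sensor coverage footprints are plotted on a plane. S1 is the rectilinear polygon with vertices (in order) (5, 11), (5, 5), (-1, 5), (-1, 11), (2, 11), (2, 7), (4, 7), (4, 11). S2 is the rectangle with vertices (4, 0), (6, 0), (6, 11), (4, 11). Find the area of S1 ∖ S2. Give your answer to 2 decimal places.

|S1| = 28, |S1∩S2| = 6.
|S1 ∖ S2| = |S1| − |S1∩S2| = 28 − 6 = 22.00.

22.00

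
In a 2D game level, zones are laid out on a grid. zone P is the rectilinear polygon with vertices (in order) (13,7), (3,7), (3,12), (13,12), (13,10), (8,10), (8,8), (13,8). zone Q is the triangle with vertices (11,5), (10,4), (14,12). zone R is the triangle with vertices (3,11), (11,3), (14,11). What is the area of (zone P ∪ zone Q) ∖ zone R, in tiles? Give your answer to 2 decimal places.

|zone P ∪ zone Q| = 41.6786.
|(zone P ∪ zone Q) ∩ zone R| = 23.3304.
|(zone P ∪ zone Q) ∖ zone R| = 41.6786 − 23.3304 = 18.35.

18.35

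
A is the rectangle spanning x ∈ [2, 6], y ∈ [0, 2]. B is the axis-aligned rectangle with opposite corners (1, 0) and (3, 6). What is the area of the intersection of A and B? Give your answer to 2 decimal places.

|A∩B|: x∈[2,3], y∈[0,2] → 1·2 = 2.

2.00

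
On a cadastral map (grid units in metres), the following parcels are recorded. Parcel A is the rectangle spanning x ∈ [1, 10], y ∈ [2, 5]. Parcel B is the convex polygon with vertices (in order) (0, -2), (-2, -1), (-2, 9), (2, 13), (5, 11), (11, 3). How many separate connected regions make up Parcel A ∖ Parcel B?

2

Parcel A ∖ Parcel B splits into 2 disjoint pieces (area 0.3273, area 0.1667).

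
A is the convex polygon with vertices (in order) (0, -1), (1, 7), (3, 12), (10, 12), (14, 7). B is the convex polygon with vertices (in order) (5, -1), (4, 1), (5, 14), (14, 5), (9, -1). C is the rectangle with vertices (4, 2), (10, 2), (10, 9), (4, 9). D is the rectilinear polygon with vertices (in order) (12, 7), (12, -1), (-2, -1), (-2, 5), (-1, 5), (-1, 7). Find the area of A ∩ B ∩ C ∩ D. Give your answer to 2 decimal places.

22.21

The intersection is the polygon with vertices (4.077,2), (4.462,7), (10,7), (10,4.714), (5.25,2).
By the shoelace formula its area is 22.21.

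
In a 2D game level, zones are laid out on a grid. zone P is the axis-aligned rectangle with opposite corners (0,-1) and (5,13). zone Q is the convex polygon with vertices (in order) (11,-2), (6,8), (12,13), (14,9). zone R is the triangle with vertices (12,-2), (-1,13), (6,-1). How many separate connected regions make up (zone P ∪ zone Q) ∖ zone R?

4

(zone P ∪ zone Q) ∖ zone R splits into 4 disjoint pieces (area 35, area 20.1923, area 0.0112, area 58.5752).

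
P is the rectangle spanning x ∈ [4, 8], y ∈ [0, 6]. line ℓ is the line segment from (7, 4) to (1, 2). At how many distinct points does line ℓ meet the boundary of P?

The segment meets the boundary at (4,3).

1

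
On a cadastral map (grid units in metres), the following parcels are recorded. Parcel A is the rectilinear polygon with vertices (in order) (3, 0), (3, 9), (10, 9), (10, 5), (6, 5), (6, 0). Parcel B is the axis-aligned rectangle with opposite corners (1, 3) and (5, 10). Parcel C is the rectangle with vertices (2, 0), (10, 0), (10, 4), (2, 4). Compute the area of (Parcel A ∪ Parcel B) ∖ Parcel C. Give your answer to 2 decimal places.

|Parcel A ∪ Parcel B| = 59.
|(Parcel A ∪ Parcel B) ∩ Parcel C| = 13.
|(Parcel A ∪ Parcel B) ∖ Parcel C| = 59 − 13 = 46.00.

46.00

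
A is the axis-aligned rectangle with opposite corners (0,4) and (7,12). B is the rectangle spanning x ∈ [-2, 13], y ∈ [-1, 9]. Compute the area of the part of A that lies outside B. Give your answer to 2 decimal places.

21.00

|A∩B|: x∈[0,7], y∈[4,9] → 7·5 = 35.
|A| = 56.
|A ∖ B| = |A| − |A∩B| = 56 − 35 = 21.00.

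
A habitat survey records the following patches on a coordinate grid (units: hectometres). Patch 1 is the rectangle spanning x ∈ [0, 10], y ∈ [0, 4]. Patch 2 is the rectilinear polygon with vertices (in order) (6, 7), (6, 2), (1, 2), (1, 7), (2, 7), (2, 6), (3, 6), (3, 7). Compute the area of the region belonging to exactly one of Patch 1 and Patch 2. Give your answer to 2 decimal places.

|Patch 1| = 40, |Patch 2| = 24, |Patch 1∩Patch 2| = 10.
|Patch 1 △ Patch 2| = |Patch 1| + |Patch 2| − 2·|Patch 1∩Patch 2| = 40 + 24 − 20 = 44.00.

44.00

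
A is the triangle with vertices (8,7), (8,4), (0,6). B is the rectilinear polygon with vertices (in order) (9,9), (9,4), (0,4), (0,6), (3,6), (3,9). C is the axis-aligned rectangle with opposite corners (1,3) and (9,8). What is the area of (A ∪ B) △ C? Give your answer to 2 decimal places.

|A ∪ B| = 36.5625.
|(A ∪ B) ∩ C| = 28.5.
|(A ∪ B) △ C| = 36.5625 + 40 − 57 = 19.56.

19.56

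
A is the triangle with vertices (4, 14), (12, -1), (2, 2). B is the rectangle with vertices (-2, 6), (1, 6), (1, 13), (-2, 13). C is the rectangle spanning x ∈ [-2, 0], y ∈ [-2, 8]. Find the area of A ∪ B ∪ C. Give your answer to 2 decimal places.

By inclusion–exclusion:
Individual areas: |A| = 63, |B| = 21, |C| = 20.
|A∩B| = 0.
|A∩C| = 0.
|B∩C|: x∈[-2,0], y∈[6,8] → 2·2 = 4.
|A∩B∩C| = 0.
|A ∪ B ∪ C| = 104 − 4 + 0 = 100.00.

100.00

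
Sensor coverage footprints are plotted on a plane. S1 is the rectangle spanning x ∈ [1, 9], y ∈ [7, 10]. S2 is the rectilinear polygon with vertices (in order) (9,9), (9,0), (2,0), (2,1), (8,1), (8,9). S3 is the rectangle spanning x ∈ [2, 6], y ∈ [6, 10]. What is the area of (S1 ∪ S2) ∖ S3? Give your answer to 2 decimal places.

25.00

|S1 ∪ S2| = 37.
|(S1 ∪ S2) ∩ S3| = 12.
|(S1 ∪ S2) ∖ S3| = 37 − 12 = 25.00.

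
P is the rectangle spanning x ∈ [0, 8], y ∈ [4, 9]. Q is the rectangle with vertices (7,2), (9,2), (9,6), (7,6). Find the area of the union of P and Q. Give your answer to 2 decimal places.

46.00

By inclusion–exclusion:
Individual areas: |P| = 40, |Q| = 8.
|P∩Q|: x∈[7,8], y∈[4,6] → 1·2 = 2.
|P ∪ Q| = 48 − 2 = 46.00.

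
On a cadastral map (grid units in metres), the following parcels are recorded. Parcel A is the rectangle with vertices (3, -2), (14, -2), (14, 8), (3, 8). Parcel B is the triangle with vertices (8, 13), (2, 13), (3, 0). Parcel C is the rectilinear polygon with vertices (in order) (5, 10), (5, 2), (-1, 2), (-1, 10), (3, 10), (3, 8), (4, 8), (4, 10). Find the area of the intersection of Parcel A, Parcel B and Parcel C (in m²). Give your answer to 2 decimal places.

The intersection is the polygon with vertices (4,8), (5,8), (5,5.2), (3.769,2), (3,2), (3,8).
By the shoelace formula its area is 10.03.

10.03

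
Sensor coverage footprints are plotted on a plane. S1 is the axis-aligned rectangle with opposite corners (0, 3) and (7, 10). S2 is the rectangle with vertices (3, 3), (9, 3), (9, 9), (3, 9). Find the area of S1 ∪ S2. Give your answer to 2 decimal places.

By inclusion–exclusion:
Individual areas: |S1| = 49, |S2| = 36.
|S1∩S2|: x∈[3,7], y∈[3,9] → 4·6 = 24.
|S1 ∪ S2| = 85 − 24 = 61.00.

61.00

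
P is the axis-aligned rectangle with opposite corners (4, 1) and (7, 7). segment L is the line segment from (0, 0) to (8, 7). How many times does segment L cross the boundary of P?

2

The segment meets the boundary at (7,6.125), (4,3.5).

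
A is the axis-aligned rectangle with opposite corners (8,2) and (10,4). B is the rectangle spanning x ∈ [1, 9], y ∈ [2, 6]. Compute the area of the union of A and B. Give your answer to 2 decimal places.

By inclusion–exclusion:
Individual areas: |A| = 4, |B| = 32.
|A∩B|: x∈[8,9], y∈[2,4] → 1·2 = 2.
|A ∪ B| = 36 − 2 = 34.00.

34.00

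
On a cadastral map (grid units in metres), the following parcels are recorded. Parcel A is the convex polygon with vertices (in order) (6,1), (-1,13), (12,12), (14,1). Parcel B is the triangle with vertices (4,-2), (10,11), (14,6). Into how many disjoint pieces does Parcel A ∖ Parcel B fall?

2

Parcel A ∖ Parcel B splits into 2 disjoint pieces (area 68.5455, area 13.6409).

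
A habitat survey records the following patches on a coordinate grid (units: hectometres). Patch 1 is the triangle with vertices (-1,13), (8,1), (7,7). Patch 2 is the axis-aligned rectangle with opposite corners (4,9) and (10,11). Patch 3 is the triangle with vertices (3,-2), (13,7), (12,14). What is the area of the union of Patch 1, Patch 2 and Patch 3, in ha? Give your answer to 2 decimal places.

68.87

By inclusion–exclusion:
Individual areas: |Patch 1| = 21, |Patch 2| = 12, |Patch 3| = 39.5.
|Patch 1∩Patch 2| = 0.0417.
|Patch 1∩Patch 3| = 3.0034.
|Patch 2∩Patch 3| = 0.5868.
|Patch 1∩Patch 2∩Patch 3| = 0.
|Patch 1 ∪ Patch 2 ∪ Patch 3| = 72.5 − 3.6318 + 0 = 68.87.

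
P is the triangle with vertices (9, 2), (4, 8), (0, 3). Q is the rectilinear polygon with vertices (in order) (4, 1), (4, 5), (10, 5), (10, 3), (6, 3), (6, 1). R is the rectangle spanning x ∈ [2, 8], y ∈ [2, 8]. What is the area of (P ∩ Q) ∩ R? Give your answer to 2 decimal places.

The region (P ∩ Q) ∩ R is the polygon with vertices (6,3), (6,2.333), (4,2.556), (4,5), (6.5,5), (8,3.2), (8,3).
By the shoelace formula its area is 7.76.

7.76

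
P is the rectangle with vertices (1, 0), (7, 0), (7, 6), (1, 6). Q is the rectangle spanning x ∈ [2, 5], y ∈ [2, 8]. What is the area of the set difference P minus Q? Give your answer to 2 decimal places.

24.00

|P∩Q|: x∈[2,5], y∈[2,6] → 3·4 = 12.
|P| = 36.
|P ∖ Q| = |P| − |P∩Q| = 36 − 12 = 24.00.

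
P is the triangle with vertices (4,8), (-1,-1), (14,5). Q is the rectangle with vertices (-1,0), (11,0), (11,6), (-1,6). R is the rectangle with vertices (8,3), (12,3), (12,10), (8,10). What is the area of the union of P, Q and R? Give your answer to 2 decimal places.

By inclusion–exclusion:
Individual areas: |P| = 52.5, |Q| = 72, |R| = 28.
|P∩Q| = 40.6.
|P∩R| = 11.
|Q∩R|: x∈[8,11], y∈[3,6] → 3·3 = 9.
|P∩Q∩R| = 8.1833.
|P ∪ Q ∪ R| = 152.5 − 60.6 + 8.1833 = 100.08.

100.08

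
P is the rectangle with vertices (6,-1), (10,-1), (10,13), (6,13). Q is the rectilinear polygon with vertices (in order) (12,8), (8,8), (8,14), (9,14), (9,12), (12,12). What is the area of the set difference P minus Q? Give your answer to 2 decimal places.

47.00

|P| = 56, |P∩Q| = 9.
|P ∖ Q| = |P| − |P∩Q| = 56 − 9 = 47.00.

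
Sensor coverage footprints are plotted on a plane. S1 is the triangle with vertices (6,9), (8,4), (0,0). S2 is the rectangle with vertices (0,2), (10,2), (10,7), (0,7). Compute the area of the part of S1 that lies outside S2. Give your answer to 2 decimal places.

|S1| = 24, |S1∩S2| = 19.2.
|S1 ∖ S2| = |S1| − |S1∩S2| = 24 − 19.2 = 4.80.

4.80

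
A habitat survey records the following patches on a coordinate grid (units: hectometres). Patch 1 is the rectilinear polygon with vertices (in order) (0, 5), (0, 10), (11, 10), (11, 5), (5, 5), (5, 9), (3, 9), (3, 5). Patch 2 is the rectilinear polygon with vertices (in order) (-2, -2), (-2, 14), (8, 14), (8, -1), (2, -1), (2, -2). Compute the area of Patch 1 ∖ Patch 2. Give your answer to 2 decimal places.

|Patch 1| = 47, |Patch 1∩Patch 2| = 32.
|Patch 1 ∖ Patch 2| = |Patch 1| − |Patch 1∩Patch 2| = 47 − 32 = 15.00.

15.00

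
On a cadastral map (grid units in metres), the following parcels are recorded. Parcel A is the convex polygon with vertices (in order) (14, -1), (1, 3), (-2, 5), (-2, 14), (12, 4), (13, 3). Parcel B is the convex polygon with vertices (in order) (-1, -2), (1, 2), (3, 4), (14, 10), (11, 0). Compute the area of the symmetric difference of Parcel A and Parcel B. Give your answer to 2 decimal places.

|Parcel A| = 105.5, |Parcel B| = 80, |Parcel A∩Parcel B| = 38.6711.
|Parcel A △ Parcel B| = |Parcel A| + |Parcel B| − 2·|Parcel A∩Parcel B| = 105.5 + 80 − 77.3422 = 108.16.

108.16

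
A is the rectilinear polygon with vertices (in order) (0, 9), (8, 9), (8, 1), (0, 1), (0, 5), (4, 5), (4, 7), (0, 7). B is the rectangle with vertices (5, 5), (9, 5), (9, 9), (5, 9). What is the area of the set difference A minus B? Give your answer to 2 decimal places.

|A| = 56, |A∩B| = 12.
|A ∖ B| = |A| − |A∩B| = 56 − 12 = 44.00.

44.00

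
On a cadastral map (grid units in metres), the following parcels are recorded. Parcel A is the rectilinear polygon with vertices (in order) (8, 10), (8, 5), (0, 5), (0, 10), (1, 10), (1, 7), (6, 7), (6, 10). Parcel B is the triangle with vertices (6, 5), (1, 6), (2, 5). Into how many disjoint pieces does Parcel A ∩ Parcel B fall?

Parcel A ∩ Parcel B is a single connected region.

1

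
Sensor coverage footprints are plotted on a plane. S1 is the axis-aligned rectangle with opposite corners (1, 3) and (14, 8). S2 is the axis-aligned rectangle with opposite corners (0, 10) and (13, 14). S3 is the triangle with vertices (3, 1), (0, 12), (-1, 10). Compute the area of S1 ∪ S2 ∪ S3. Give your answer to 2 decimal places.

122.48

By inclusion–exclusion:
Individual areas: |S1| = 65, |S2| = 52, |S3| = 8.5.
|S1∩S2| = 0 (no overlap).
|S1∩S3| = 2.4747.
|S2∩S3| = 0.5455.
|S1∩S2∩S3| = 0.
|S1 ∪ S2 ∪ S3| = 125.5 − 3.0202 + 0 = 122.48.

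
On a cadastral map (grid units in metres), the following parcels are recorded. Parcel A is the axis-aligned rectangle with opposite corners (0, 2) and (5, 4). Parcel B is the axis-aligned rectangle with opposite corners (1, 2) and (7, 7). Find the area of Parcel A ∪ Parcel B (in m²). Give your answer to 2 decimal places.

By inclusion–exclusion:
Individual areas: |Parcel A| = 10, |Parcel B| = 30.
|Parcel A∩Parcel B|: x∈[1,5], y∈[2,4] → 4·2 = 8.
|Parcel A ∪ Parcel B| = 40 − 8 = 32.00.

32.00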